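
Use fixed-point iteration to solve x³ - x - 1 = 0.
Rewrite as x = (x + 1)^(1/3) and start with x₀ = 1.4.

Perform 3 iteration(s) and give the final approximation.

Equation: x³ - x - 1 = 0
Fixed-point form: x = (x + 1)^(1/3)
x₀ = 1.4

x_1 = g(1.400000) = 1.338866
x_2 = g(1.338866) = 1.327400
x_3 = g(1.327400) = 1.325227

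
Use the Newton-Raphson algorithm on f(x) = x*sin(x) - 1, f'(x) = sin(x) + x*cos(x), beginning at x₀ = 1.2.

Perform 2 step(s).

f(x) = x*sin(x) - 1
f'(x) = sin(x) + x*cos(x)
x₀ = 1.2

Newton-Raphson formula: x_{n+1} = x_n - f(x_n)/f'(x_n)

Iteration 1:
  f(1.200000) = 0.118447
  f'(1.200000) = 1.366868
  x_1 = 1.200000 - 0.118447/1.366868 = 1.113344
Iteration 2:
  f(1.113344) = -0.001129
  f'(1.113344) = 1.388904
  x_2 = 1.113344 - (-0.001129)/1.388904 = 1.114157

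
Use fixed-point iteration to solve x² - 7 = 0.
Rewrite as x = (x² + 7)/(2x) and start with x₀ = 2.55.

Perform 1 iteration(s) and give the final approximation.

Equation: x² - 7 = 0
Fixed-point form: x = (x² + 7)/(2x)
x₀ = 2.55

x_1 = g(2.550000) = 2.647549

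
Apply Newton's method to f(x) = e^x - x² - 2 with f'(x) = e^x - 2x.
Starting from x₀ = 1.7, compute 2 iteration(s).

f(x) = e^x - x² - 2
f'(x) = e^x - 2x
x₀ = 1.7

Newton-Raphson formula: x_{n+1} = x_n - f(x_n)/f'(x_n)

Iteration 1:
  f(1.700000) = 0.583947
  f'(1.700000) = 2.073947
  x_1 = 1.700000 - 0.583947/2.073947 = 1.418437
Iteration 2:
  f(1.418437) = 0.118695
  f'(1.418437) = 1.293785
  x_2 = 1.418437 - 0.118695/1.293785 = 1.326694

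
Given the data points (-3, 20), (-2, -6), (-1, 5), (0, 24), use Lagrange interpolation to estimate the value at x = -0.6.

Lagrange interpolation formula:
P(x) = Σ yᵢ × Lᵢ(x)
where Lᵢ(x) = Π_{j≠i} (x - xⱼ)/(xᵢ - xⱼ)

L_0(-0.6) = (-0.6 - (-2))/(-3 - (-2)) × (-0.6 - (-1))/(-3 - (-1)) × (-0.6 - 0)/(-3 - 0) = 0.056000
L_1(-0.6) = (-0.6 - (-3))/(-2 - (-3)) × (-0.6 - (-1))/(-2 - (-1)) × (-0.6 - 0)/(-2 - 0) = -0.288000
L_2(-0.6) = (-0.6 - (-3))/(-1 - (-3)) × (-0.6 - (-2))/(-1 - (-2)) × (-0.6 - 0)/(-1 - 0) = 1.008000
L_3(-0.6) = (-0.6 - (-3))/(0 - (-3)) × (-0.6 - (-2))/(0 - (-2)) × (-0.6 - (-1))/(0 - (-1)) = 0.224000

P(-0.6) = 20×L_0(-0.6) + (-6)×L_1(-0.6) + 5×L_2(-0.6) + 24×L_3(-0.6)
P(-0.6) = 13.264000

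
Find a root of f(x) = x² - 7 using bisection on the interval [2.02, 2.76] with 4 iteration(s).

f(x) = x² - 7
Initial interval: [2.02, 2.76]

Iteration 1:
  c_1 = (2.020000 + 2.760000)/2 = 2.390000
  f(c_1) = f(2.390000) = -1.287900
  f(a) × f(c) ≥ 0, new interval: [2.390000, 2.760000]
Iteration 2:
  c_2 = (2.390000 + 2.760000)/2 = 2.575000
  f(c_2) = f(2.575000) = -0.369375
  f(a) × f(c) ≥ 0, new interval: [2.575000, 2.760000]
Iteration 3:
  c_3 = (2.575000 + 2.760000)/2 = 2.667500
  f(c_3) = f(2.667500) = 0.115556
  f(a) × f(c) < 0, new interval: [2.575000, 2.667500]
Iteration 4:
  c_4 = (2.575000 + 2.667500)/2 = 2.621250
  f(c_4) = f(2.621250) = -0.129048
  f(a) × f(c) ≥ 0, new interval: [2.621250, 2.667500]

After 4 iteration(s), the approximation is c_4 = 2.621250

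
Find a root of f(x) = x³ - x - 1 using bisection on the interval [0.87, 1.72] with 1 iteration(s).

f(x) = x³ - x - 1
Initial interval: [0.87, 1.72]

Iteration 1:
  c_1 = (0.870000 + 1.720000)/2 = 1.295000
  f(c_1) = f(1.295000) = -0.123253
  f(a) × f(c) ≥ 0, new interval: [1.295000, 1.720000]

After 1 iteration(s), the approximation is c_1 = 1.295000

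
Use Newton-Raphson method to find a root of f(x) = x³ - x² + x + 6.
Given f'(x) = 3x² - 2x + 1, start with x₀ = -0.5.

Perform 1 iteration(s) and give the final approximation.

f(x) = x³ - x² + x + 6
f'(x) = 3x² - 2x + 1
x₀ = -0.5

Newton-Raphson formula: x_{n+1} = x_n - f(x_n)/f'(x_n)

Iteration 1:
  f(-0.500000) = 5.125000
  f'(-0.500000) = 2.750000
  x_1 = -0.500000 - 5.125000/2.750000 = -2.363636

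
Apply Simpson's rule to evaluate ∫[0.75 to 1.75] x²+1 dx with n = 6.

f(x) = x²+1
a = 0.75, b = 1.75, n = 6
h = (b - a)/n = 0.166667

Simpson's rule: (h/3)[f(x₀) + 4f(x₁) + 2f(x₂) + ... + f(xₙ)]

x_0 = 0.7500, f(x_0) = 1.562500, coefficient = 1
x_1 = 0.9167, f(x_1) = 1.840278, coefficient = 4
x_2 = 1.0833, f(x_2) = 2.173611, coefficient = 2
x_3 = 1.2500, f(x_3) = 2.562500, coefficient = 4
x_4 = 1.4167, f(x_4) = 3.006944, coefficient = 2
x_5 = 1.5833, f(x_5) = 3.506944, coefficient = 4
x_6 = 1.7500, f(x_6) = 4.062500, coefficient = 1

I ≈ (0.166667/3) × 47.625000 = 2.645833
Exact value: 2.645833
Error: 0.000000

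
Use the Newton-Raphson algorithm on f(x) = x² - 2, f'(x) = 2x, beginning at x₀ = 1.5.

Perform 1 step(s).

f(x) = x² - 2
f'(x) = 2x
x₀ = 1.5

Newton-Raphson formula: x_{n+1} = x_n - f(x_n)/f'(x_n)

Iteration 1:
  f(1.500000) = 0.250000
  f'(1.500000) = 3.000000
  x_1 = 1.500000 - 0.250000/3.000000 = 1.416667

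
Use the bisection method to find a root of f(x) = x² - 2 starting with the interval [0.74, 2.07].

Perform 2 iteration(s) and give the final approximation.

f(x) = x² - 2
Initial interval: [0.74, 2.07]

Iteration 1:
  c_1 = (0.740000 + 2.070000)/2 = 1.405000
  f(c_1) = f(1.405000) = -0.025975
  f(a) × f(c) ≥ 0, new interval: [1.405000, 2.070000]
Iteration 2:
  c_2 = (1.405000 + 2.070000)/2 = 1.737500
  f(c_2) = f(1.737500) = 1.018906
  f(a) × f(c) < 0, new interval: [1.405000, 1.737500]

After 2 iteration(s), the approximation is c_2 = 1.737500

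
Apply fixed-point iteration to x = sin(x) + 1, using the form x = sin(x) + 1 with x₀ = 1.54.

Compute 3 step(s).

Equation: x = sin(x) + 1
Fixed-point form: x = sin(x) + 1
x₀ = 1.54

x_1 = g(1.540000) = 1.999526
x_2 = g(1.999526) = 1.909495
x_3 = g(1.909495) = 1.943188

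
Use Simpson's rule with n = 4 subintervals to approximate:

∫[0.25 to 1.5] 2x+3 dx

f(x) = 2x+3
a = 0.25, b = 1.5, n = 4
h = (b - a)/n = 0.312500

Simpson's rule: (h/3)[f(x₀) + 4f(x₁) + 2f(x₂) + ... + f(xₙ)]

x_0 = 0.2500, f(x_0) = 3.500000, coefficient = 1
x_1 = 0.5625, f(x_1) = 4.125000, coefficient = 4
x_2 = 0.8750, f(x_2) = 4.750000, coefficient = 2
x_3 = 1.1875, f(x_3) = 5.375000, coefficient = 4
x_4 = 1.5000, f(x_4) = 6.000000, coefficient = 1

I ≈ (0.312500/3) × 57.000000 = 5.937500
Exact value: 5.937500
Error: 0.000000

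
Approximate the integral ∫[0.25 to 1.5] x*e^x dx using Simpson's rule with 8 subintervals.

f(x) = x*e^x
a = 0.25, b = 1.5, n = 8
h = (b - a)/n = 0.156250

Simpson's rule: (h/3)[f(x₀) + 4f(x₁) + 2f(x₂) + ... + f(xₙ)]

x_0 = 0.2500, f(x_0) = 0.321006, coefficient = 1
x_1 = 0.4062, f(x_1) = 0.609853, coefficient = 4
x_2 = 0.5625, f(x_2) = 0.987218, coefficient = 2
x_3 = 0.7188, f(x_3) = 1.474779, coefficient = 4
x_4 = 0.8750, f(x_4) = 2.099016, coefficient = 2
x_5 = 1.0312, f(x_5) = 2.892212, coefficient = 4
x_6 = 1.1875, f(x_6) = 3.893663, coefficient = 2
x_7 = 1.3438, f(x_7) = 5.151120, coefficient = 4
x_8 = 1.5000, f(x_8) = 6.722534, coefficient = 1

I ≈ (0.156250/3) × 61.515194 = 3.203916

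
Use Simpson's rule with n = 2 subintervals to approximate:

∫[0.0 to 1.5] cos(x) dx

f(x) = cos(x)
a = 0.0, b = 1.5, n = 2
h = (b - a)/n = 0.750000

Simpson's rule: (h/3)[f(x₀) + 4f(x₁) + 2f(x₂) + ... + f(xₙ)]

x_0 = 0.0000, f(x_0) = 1.000000, coefficient = 1
x_1 = 0.7500, f(x_1) = 0.731689, coefficient = 4
x_2 = 1.5000, f(x_2) = 0.070737, coefficient = 1

I ≈ (0.750000/3) × 3.997493 = 0.999373
Exact value: 0.997495
Error: 0.001878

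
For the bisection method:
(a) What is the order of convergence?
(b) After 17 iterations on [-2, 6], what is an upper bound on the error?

(a) Bisection has linear (order 1) convergence; the error is halved each step.

(b) Error bound = (b-a)/2^n = (6 - (-2))/2^{17}
    = 8/2^{17}

(a) 1 (linear); (b) error ≤ 6.10e-05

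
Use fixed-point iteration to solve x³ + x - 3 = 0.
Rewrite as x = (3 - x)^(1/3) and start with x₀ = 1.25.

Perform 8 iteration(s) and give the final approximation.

Equation: x³ + x - 3 = 0
Fixed-point form: x = (3 - x)^(1/3)
x₀ = 1.25

x_1 = g(1.250000) = 1.205071
x_2 = g(1.205071) = 1.215297
x_3 = g(1.215297) = 1.212985
x_4 = g(1.212985) = 1.213508
x_5 = g(1.213508) = 1.213390
x_6 = g(1.213390) = 1.213417
x_7 = g(1.213417) = 1.213411
x_8 = g(1.213411) = 1.213412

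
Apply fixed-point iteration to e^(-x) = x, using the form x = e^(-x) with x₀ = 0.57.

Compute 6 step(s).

Equation: e^(-x) = x
Fixed-point form: x = e^(-x)
x₀ = 0.57

x_1 = g(0.570000) = 0.565525
x_2 = g(0.565525) = 0.568062
x_3 = g(0.568062) = 0.566623
x_4 = g(0.566623) = 0.567439
x_5 = g(0.567439) = 0.566976
x_6 = g(0.566976) = 0.567238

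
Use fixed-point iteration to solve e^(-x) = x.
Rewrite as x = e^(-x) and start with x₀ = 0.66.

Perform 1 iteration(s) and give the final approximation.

Equation: e^(-x) = x
Fixed-point form: x = e^(-x)
x₀ = 0.66

x_1 = g(0.660000) = 0.516851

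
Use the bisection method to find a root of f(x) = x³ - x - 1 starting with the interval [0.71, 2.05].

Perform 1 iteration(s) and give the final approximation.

f(x) = x³ - x - 1
Initial interval: [0.71, 2.05]

Iteration 1:
  c_1 = (0.710000 + 2.050000)/2 = 1.380000
  f(c_1) = f(1.380000) = 0.248072
  f(a) × f(c) < 0, new interval: [0.710000, 1.380000]

After 1 iteration(s), the approximation is c_1 = 1.380000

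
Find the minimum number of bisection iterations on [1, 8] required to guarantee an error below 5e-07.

We need (b-a)/2^n ≤ 5e-07
(8 - 1)/2^n ≤ 5e-07
7/2^n ≤ 5e-07
2^n ≥ 14000000
n ≥ log₂(14000000) = 23.74
n ≥ 24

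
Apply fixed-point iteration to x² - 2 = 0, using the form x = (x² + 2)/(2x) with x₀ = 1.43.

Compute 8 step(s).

Equation: x² - 2 = 0
Fixed-point form: x = (x² + 2)/(2x)
x₀ = 1.43

x_1 = g(1.430000) = 1.414301
x_2 = g(1.414301) = 1.414214
x_3 = g(1.414214) = 1.414214
x_4 = g(1.414214) = 1.414214
x_5 = g(1.414214) = 1.414214
x_6 = g(1.414214) = 1.414214
x_7 = g(1.414214) = 1.414214
x_8 = g(1.414214) = 1.414214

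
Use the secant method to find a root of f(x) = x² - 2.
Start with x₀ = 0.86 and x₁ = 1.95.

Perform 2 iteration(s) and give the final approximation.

f(x) = x² - 2
x₀ = 0.86, x₁ = 1.95

Secant formula: x_{n+1} = x_n - f(x_n)(x_n - x_{n-1})/(f(x_n) - f(x_{n-1}))

Iteration 1:
  f(0.860000) = -1.260400
  f(1.950000) = 1.802500
  x_2 = 1.950000 - 1.802500×(1.950000 - 0.860000)/(1.802500 - (-1.260400))
       = 1.308541
Iteration 2:
  f(1.950000) = 1.802500
  f(1.308541) = -0.287721
  x_3 = 1.308541 - (-0.287721)×(1.308541 - 1.950000)/(-0.287721 - 1.802500)
       = 1.396838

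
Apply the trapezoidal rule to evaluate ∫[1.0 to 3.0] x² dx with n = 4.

f(x) = x²
a = 1.0, b = 3.0, n = 4
h = (b - a)/n = 0.500000

Trapezoidal rule: (h/2)[f(x₀) + 2f(x₁) + 2f(x₂) + ... + f(xₙ)]

x_0 = 1.0000, f(x_0) = 1.000000, coefficient = 1
x_1 = 1.5000, f(x_1) = 2.250000, coefficient = 2
x_2 = 2.0000, f(x_2) = 4.000000, coefficient = 2
x_3 = 2.5000, f(x_3) = 6.250000, coefficient = 2
x_4 = 3.0000, f(x_4) = 9.000000, coefficient = 1

I ≈ (0.500000/2) × 35.000000 = 8.750000
Exact value: 8.666667
Error: 0.083333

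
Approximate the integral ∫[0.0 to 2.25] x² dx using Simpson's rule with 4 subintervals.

f(x) = x²
a = 0.0, b = 2.25, n = 4
h = (b - a)/n = 0.562500

Simpson's rule: (h/3)[f(x₀) + 4f(x₁) + 2f(x₂) + ... + f(xₙ)]

x_0 = 0.0000, f(x_0) = 0.000000, coefficient = 1
x_1 = 0.5625, f(x_1) = 0.316406, coefficient = 4
x_2 = 1.1250, f(x_2) = 1.265625, coefficient = 2
x_3 = 1.6875, f(x_3) = 2.847656, coefficient = 4
x_4 = 2.2500, f(x_4) = 5.062500, coefficient = 1

I ≈ (0.562500/3) × 20.250000 = 3.796875
Exact value: 3.796875
Error: 0.000000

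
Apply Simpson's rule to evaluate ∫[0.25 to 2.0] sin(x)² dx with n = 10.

f(x) = sin(x)²
a = 0.25, b = 2.0, n = 10
h = (b - a)/n = 0.175000

Simpson's rule: (h/3)[f(x₀) + 4f(x₁) + 2f(x₂) + ... + f(xₙ)]

x_0 = 0.2500, f(x_0) = 0.061209, coefficient = 1
x_1 = 0.4250, f(x_1) = 0.170008, coefficient = 4
x_2 = 0.6000, f(x_2) = 0.318821, coefficient = 2
x_3 = 0.7750, f(x_3) = 0.489603, coefficient = 4
x_4 = 0.9500, f(x_4) = 0.661645, coefficient = 2
x_5 = 1.1250, f(x_5) = 0.814087, coefficient = 4
x_6 = 1.3000, f(x_6) = 0.928444, coefficient = 2
x_7 = 1.4750, f(x_7) = 0.990851, coefficient = 4
x_8 = 1.6500, f(x_8) = 0.993740, coefficient = 2
x_9 = 1.8250, f(x_9) = 0.936760, coefficient = 4
x_10 = 2.0000, f(x_10) = 0.826822, coefficient = 1

I ≈ (0.175000/3) × 20.298568 = 1.184083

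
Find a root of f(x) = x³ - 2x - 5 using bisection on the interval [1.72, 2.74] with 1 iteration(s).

f(x) = x³ - 2x - 5
Initial interval: [1.72, 2.74]

Iteration 1:
  c_1 = (1.720000 + 2.740000)/2 = 2.230000
  f(c_1) = f(2.230000) = 1.629567
  f(a) × f(c) < 0, new interval: [1.720000, 2.230000]

After 1 iteration(s), the approximation is c_1 = 2.230000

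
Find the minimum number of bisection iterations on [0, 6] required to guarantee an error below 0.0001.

We need (b-a)/2^n ≤ 0.0001
(6 - 0)/2^n ≤ 0.0001
6/2^n ≤ 0.0001
2^n ≥ 60000
n ≥ log₂(60000) = 15.87
n ≥ 16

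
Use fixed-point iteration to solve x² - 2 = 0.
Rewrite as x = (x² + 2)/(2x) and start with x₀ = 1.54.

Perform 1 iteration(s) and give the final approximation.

Equation: x² - 2 = 0
Fixed-point form: x = (x² + 2)/(2x)
x₀ = 1.54

x_1 = g(1.540000) = 1.419351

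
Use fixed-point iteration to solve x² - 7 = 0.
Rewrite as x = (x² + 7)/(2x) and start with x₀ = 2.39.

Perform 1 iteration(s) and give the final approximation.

Equation: x² - 7 = 0
Fixed-point form: x = (x² + 7)/(2x)
x₀ = 2.39

x_1 = g(2.390000) = 2.659435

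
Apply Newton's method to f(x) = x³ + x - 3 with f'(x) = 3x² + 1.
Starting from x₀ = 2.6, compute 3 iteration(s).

f(x) = x³ + x - 3
f'(x) = 3x² + 1
x₀ = 2.6

Newton-Raphson formula: x_{n+1} = x_n - f(x_n)/f'(x_n)

Iteration 1:
  f(2.600000) = 17.176000
  f'(2.600000) = 21.280000
  x_1 = 2.600000 - 17.176000/21.280000 = 1.792857
Iteration 2:
  f(1.792857) = 4.555704
  f'(1.792857) = 10.643010
  x_2 = 1.792857 - 4.555704/10.643010 = 1.364811
Iteration 3:
  f(1.364811) = 0.907054
  f'(1.364811) = 6.588124
  x_3 = 1.364811 - 0.907054/6.588124 = 1.227130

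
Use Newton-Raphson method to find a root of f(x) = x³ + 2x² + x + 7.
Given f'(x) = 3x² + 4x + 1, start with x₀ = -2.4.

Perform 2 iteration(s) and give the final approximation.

f(x) = x³ + 2x² + x + 7
f'(x) = 3x² + 4x + 1
x₀ = -2.4

Newton-Raphson formula: x_{n+1} = x_n - f(x_n)/f'(x_n)

Iteration 1:
  f(-2.400000) = 2.296000
  f'(-2.400000) = 8.680000
  x_1 = -2.400000 - 2.296000/8.680000 = -2.664516
Iteration 2:
  f(-2.664516) = -0.382346
  f'(-2.664516) = 11.640874
  x_2 = -2.664516 - (-0.382346)/11.640874 = -2.631671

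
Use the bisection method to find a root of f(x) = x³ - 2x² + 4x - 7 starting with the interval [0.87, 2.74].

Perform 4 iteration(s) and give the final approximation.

f(x) = x³ - 2x² + 4x - 7
Initial interval: [0.87, 2.74]

Iteration 1:
  c_1 = (0.870000 + 2.740000)/2 = 1.805000
  f(c_1) = f(1.805000) = -0.415315
  f(a) × f(c) ≥ 0, new interval: [1.805000, 2.740000]
Iteration 2:
  c_2 = (1.805000 + 2.740000)/2 = 2.272500
  f(c_2) = f(2.272500) = 3.497260
  f(a) × f(c) < 0, new interval: [1.805000, 2.272500]
Iteration 3:
  c_3 = (1.805000 + 2.272500)/2 = 2.038750
  f(c_3) = f(2.038750) = 1.316064
  f(a) × f(c) < 0, new interval: [1.805000, 2.038750]
Iteration 4:
  c_4 = (1.805000 + 2.038750)/2 = 1.921875
  f(c_4) = f(1.921875) = 0.398937
  f(a) × f(c) < 0, new interval: [1.805000, 1.921875]

After 4 iteration(s), the approximation is c_4 = 1.921875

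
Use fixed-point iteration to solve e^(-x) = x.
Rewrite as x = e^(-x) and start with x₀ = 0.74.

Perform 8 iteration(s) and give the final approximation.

Equation: e^(-x) = x
Fixed-point form: x = e^(-x)
x₀ = 0.74

x_1 = g(0.740000) = 0.477114
x_2 = g(0.477114) = 0.620572
x_3 = g(0.620572) = 0.537637
x_4 = g(0.537637) = 0.584127
x_5 = g(0.584127) = 0.557592
x_6 = g(0.557592) = 0.572586
x_7 = g(0.572586) = 0.564065
x_8 = g(0.564065) = 0.568892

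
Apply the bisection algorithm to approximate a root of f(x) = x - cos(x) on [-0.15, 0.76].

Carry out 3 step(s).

f(x) = x - cos(x)
Initial interval: [-0.15, 0.76]

Iteration 1:
  c_1 = (-0.150000 + 0.760000)/2 = 0.305000
  f(c_1) = f(0.305000) = -0.648847
  f(a) × f(c) ≥ 0, new interval: [0.305000, 0.760000]
Iteration 2:
  c_2 = (0.305000 + 0.760000)/2 = 0.532500
  f(c_2) = f(0.532500) = -0.329041
  f(a) × f(c) ≥ 0, new interval: [0.532500, 0.760000]
Iteration 3:
  c_3 = (0.532500 + 0.760000)/2 = 0.646250
  f(c_3) = f(0.646250) = -0.152098
  f(a) × f(c) ≥ 0, new interval: [0.646250, 0.760000]

After 3 iteration(s), the approximation is c_3 = 0.646250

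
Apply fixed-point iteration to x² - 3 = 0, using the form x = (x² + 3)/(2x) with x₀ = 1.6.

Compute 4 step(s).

Equation: x² - 3 = 0
Fixed-point form: x = (x² + 3)/(2x)
x₀ = 1.6

x_1 = g(1.600000) = 1.737500
x_2 = g(1.737500) = 1.732059
x_3 = g(1.732059) = 1.732051
x_4 = g(1.732051) = 1.732051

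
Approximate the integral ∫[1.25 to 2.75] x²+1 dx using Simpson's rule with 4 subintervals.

f(x) = x²+1
a = 1.25, b = 2.75, n = 4
h = (b - a)/n = 0.375000

Simpson's rule: (h/3)[f(x₀) + 4f(x₁) + 2f(x₂) + ... + f(xₙ)]

x_0 = 1.2500, f(x_0) = 2.562500, coefficient = 1
x_1 = 1.6250, f(x_1) = 3.640625, coefficient = 4
x_2 = 2.0000, f(x_2) = 5.000000, coefficient = 2
x_3 = 2.3750, f(x_3) = 6.640625, coefficient = 4
x_4 = 2.7500, f(x_4) = 8.562500, coefficient = 1

I ≈ (0.375000/3) × 62.250000 = 7.781250
Exact value: 7.781250
Error: 0.000000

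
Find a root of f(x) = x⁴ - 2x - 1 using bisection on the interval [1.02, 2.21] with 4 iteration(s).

f(x) = x⁴ - 2x - 1
Initial interval: [1.02, 2.21]

Iteration 1:
  c_1 = (1.020000 + 2.210000)/2 = 1.615000
  f(c_1) = f(1.615000) = 2.572838
  f(a) × f(c) < 0, new interval: [1.020000, 1.615000]
Iteration 2:
  c_2 = (1.020000 + 1.615000)/2 = 1.317500
  f(c_2) = f(1.317500) = -0.621977
  f(a) × f(c) ≥ 0, new interval: [1.317500, 1.615000]
Iteration 3:
  c_3 = (1.317500 + 1.615000)/2 = 1.466250
  f(c_3) = f(1.466250) = 0.689523
  f(a) × f(c) < 0, new interval: [1.317500, 1.466250]
Iteration 4:
  c_4 = (1.317500 + 1.466250)/2 = 1.391875
  f(c_4) = f(1.391875) = -0.030557
  f(a) × f(c) ≥ 0, new interval: [1.391875, 1.466250]

After 4 iteration(s), the approximation is c_4 = 1.391875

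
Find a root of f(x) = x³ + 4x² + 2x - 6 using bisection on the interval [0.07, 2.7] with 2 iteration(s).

f(x) = x³ + 4x² + 2x - 6
Initial interval: [0.07, 2.7]

Iteration 1:
  c_1 = (0.070000 + 2.700000)/2 = 1.385000
  f(c_1) = f(1.385000) = 7.099642
  f(a) × f(c) < 0, new interval: [0.070000, 1.385000]
Iteration 2:
  c_2 = (0.070000 + 1.385000)/2 = 0.727500
  f(c_2) = f(0.727500) = -2.042941
  f(a) × f(c) ≥ 0, new interval: [0.727500, 1.385000]

After 2 iteration(s), the approximation is c_2 = 0.727500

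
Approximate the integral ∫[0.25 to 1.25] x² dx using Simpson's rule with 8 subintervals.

f(x) = x²
a = 0.25, b = 1.25, n = 8
h = (b - a)/n = 0.125000

Simpson's rule: (h/3)[f(x₀) + 4f(x₁) + 2f(x₂) + ... + f(xₙ)]

x_0 = 0.2500, f(x_0) = 0.062500, coefficient = 1
x_1 = 0.3750, f(x_1) = 0.140625, coefficient = 4
x_2 = 0.5000, f(x_2) = 0.250000, coefficient = 2
x_3 = 0.6250, f(x_3) = 0.390625, coefficient = 4
x_4 = 0.7500, f(x_4) = 0.562500, coefficient = 2
x_5 = 0.8750, f(x_5) = 0.765625, coefficient = 4
x_6 = 1.0000, f(x_6) = 1.000000, coefficient = 2
x_7 = 1.1250, f(x_7) = 1.265625, coefficient = 4
x_8 = 1.2500, f(x_8) = 1.562500, coefficient = 1

I ≈ (0.125000/3) × 15.500000 = 0.645833
Exact value: 0.645833
Error: 0.000000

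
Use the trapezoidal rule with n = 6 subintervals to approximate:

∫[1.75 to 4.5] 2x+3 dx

f(x) = 2x+3
a = 1.75, b = 4.5, n = 6
h = (b - a)/n = 0.458333

Trapezoidal rule: (h/2)[f(x₀) + 2f(x₁) + 2f(x₂) + ... + f(xₙ)]

x_0 = 1.7500, f(x_0) = 6.500000, coefficient = 1
x_1 = 2.2083, f(x_1) = 7.416667, coefficient = 2
x_2 = 2.6667, f(x_2) = 8.333333, coefficient = 2
x_3 = 3.1250, f(x_3) = 9.250000, coefficient = 2
x_4 = 3.5833, f(x_4) = 10.166667, coefficient = 2
x_5 = 4.0417, f(x_5) = 11.083333, coefficient = 2
x_6 = 4.5000, f(x_6) = 12.000000, coefficient = 1

I ≈ (0.458333/2) × 111.000000 = 25.437500
Exact value: 25.437500
Error: 0.000000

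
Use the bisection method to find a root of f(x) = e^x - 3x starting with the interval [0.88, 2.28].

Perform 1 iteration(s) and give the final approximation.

f(x) = e^x - 3x
Initial interval: [0.88, 2.28]

Iteration 1:
  c_1 = (0.880000 + 2.280000)/2 = 1.580000
  f(c_1) = f(1.580000) = 0.114956
  f(a) × f(c) < 0, new interval: [0.880000, 1.580000]

After 1 iteration(s), the approximation is c_1 = 1.580000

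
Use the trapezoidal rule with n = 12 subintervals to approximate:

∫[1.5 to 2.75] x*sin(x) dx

f(x) = x*sin(x)
a = 1.5, b = 2.75, n = 12
h = (b - a)/n = 0.104167

Trapezoidal rule: (h/2)[f(x₀) + 2f(x₁) + 2f(x₂) + ... + f(xₙ)]

x_0 = 1.5000, f(x_0) = 1.496242, coefficient = 1
x_1 = 1.6042, f(x_1) = 1.603274, coefficient = 2
x_2 = 1.7083, f(x_2) = 1.692201, coefficient = 2
x_3 = 1.8125, f(x_3) = 1.759814, coefficient = 2
x_4 = 1.9167, f(x_4) = 1.803163, coefficient = 2
x_5 = 2.0208, f(x_5) = 1.819621, coefficient = 2
x_6 = 2.1250, f(x_6) = 1.806930, coefficient = 2
x_7 = 2.2292, f(x_7) = 1.763249, coefficient = 2
x_8 = 2.3333, f(x_8) = 1.687200, coefficient = 2
x_9 = 2.4375, f(x_9) = 1.577897, coefficient = 2
x_10 = 2.5417, f(x_10) = 1.434978, coefficient = 2
x_11 = 2.6458, f(x_11) = 1.258622, coefficient = 2
x_12 = 2.7500, f(x_12) = 1.049568, coefficient = 1

I ≈ (0.104167/2) × 38.959707 = 2.029151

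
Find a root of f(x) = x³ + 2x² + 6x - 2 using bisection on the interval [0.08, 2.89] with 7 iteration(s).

f(x) = x³ + 2x² + 6x - 2
Initial interval: [0.08, 2.89]

Iteration 1:
  c_1 = (0.080000 + 2.890000)/2 = 1.485000
  f(c_1) = f(1.485000) = 14.595209
  f(a) × f(c) < 0, new interval: [0.080000, 1.485000]
Iteration 2:
  c_2 = (0.080000 + 1.485000)/2 = 0.782500
  f(c_2) = f(0.782500) = 4.398742
  f(a) × f(c) < 0, new interval: [0.080000, 0.782500]
Iteration 3:
  c_3 = (0.080000 + 0.782500)/2 = 0.431250
  f(c_3) = f(0.431250) = 1.039656
  f(a) × f(c) < 0, new interval: [0.080000, 0.431250]
Iteration 4:
  c_4 = (0.080000 + 0.431250)/2 = 0.255625
  f(c_4) = f(0.255625) = -0.318858
  f(a) × f(c) ≥ 0, new interval: [0.255625, 0.431250]
Iteration 5:
  c_5 = (0.255625 + 0.431250)/2 = 0.343438
  f(c_5) = f(0.343438) = 0.337032
  f(a) × f(c) < 0, new interval: [0.255625, 0.343438]
Iteration 6:
  c_6 = (0.255625 + 0.343438)/2 = 0.299531
  f(c_6) = f(0.299531) = 0.003499
  f(a) × f(c) < 0, new interval: [0.255625, 0.299531]
Iteration 7:
  c_7 = (0.255625 + 0.299531)/2 = 0.277578
  f(c_7) = f(0.277578) = -0.159045
  f(a) × f(c) ≥ 0, new interval: [0.277578, 0.299531]

After 7 iteration(s), the approximation is c_7 = 0.277578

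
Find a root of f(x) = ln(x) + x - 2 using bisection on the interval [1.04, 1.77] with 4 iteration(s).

f(x) = ln(x) + x - 2
Initial interval: [1.04, 1.77]

Iteration 1:
  c_1 = (1.040000 + 1.770000)/2 = 1.405000
  f(c_1) = f(1.405000) = -0.254963
  f(a) × f(c) ≥ 0, new interval: [1.405000, 1.770000]
Iteration 2:
  c_2 = (1.405000 + 1.770000)/2 = 1.587500
  f(c_2) = f(1.587500) = 0.049660
  f(a) × f(c) < 0, new interval: [1.405000, 1.587500]
Iteration 3:
  c_3 = (1.405000 + 1.587500)/2 = 1.496250
  f(c_3) = f(1.496250) = -0.100788
  f(a) × f(c) ≥ 0, new interval: [1.496250, 1.587500]
Iteration 4:
  c_4 = (1.496250 + 1.587500)/2 = 1.541875
  f(c_4) = f(1.541875) = -0.025126
  f(a) × f(c) ≥ 0, new interval: [1.541875, 1.587500]

After 4 iteration(s), the approximation is c_4 = 1.541875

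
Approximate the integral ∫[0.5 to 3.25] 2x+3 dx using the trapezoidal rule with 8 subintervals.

f(x) = 2x+3
a = 0.5, b = 3.25, n = 8
h = (b - a)/n = 0.343750

Trapezoidal rule: (h/2)[f(x₀) + 2f(x₁) + 2f(x₂) + ... + f(xₙ)]

x_0 = 0.5000, f(x_0) = 4.000000, coefficient = 1
x_1 = 0.8438, f(x_1) = 4.687500, coefficient = 2
x_2 = 1.1875, f(x_2) = 5.375000, coefficient = 2
x_3 = 1.5312, f(x_3) = 6.062500, coefficient = 2
x_4 = 1.8750, f(x_4) = 6.750000, coefficient = 2
x_5 = 2.2188, f(x_5) = 7.437500, coefficient = 2
x_6 = 2.5625, f(x_6) = 8.125000, coefficient = 2
x_7 = 2.9062, f(x_7) = 8.812500, coefficient = 2
x_8 = 3.2500, f(x_8) = 9.500000, coefficient = 1

I ≈ (0.343750/2) × 108.000000 = 18.562500
Exact value: 18.562500
Error: 0.000000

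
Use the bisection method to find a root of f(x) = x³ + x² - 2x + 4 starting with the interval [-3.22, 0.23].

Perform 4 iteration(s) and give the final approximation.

f(x) = x³ + x² - 2x + 4
Initial interval: [-3.22, 0.23]

Iteration 1:
  c_1 = (-3.220000 + 0.230000)/2 = -1.495000
  f(c_1) = f(-1.495000) = 5.883663
  f(a) × f(c) < 0, new interval: [-3.220000, -1.495000]
Iteration 2:
  c_2 = (-3.220000 + (-1.495000))/2 = -2.357500
  f(c_2) = f(-2.357500) = 1.170278
  f(a) × f(c) < 0, new interval: [-3.220000, -2.357500]
Iteration 3:
  c_3 = (-3.220000 + (-2.357500))/2 = -2.788750
  f(c_3) = f(-2.788750) = -4.333835
  f(a) × f(c) ≥ 0, new interval: [-2.788750, -2.357500]
Iteration 4:
  c_4 = (-2.788750 + (-2.357500))/2 = -2.573125
  f(c_4) = f(-2.573125) = -1.269367
  f(a) × f(c) ≥ 0, new interval: [-2.573125, -2.357500]

After 4 iteration(s), the approximation is c_4 = -2.573125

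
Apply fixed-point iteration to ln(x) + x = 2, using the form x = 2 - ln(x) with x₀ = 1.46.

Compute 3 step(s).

Equation: ln(x) + x = 2
Fixed-point form: x = 2 - ln(x)
x₀ = 1.46

x_1 = g(1.460000) = 1.621564
x_2 = g(1.621564) = 1.516609
x_3 = g(1.516609) = 1.583523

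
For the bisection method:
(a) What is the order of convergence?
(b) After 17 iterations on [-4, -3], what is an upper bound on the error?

(a) Bisection has linear (order 1) convergence; the error is halved each step.

(b) Error bound = (b-a)/2^n = (-3 - (-4))/2^{17}
    = 1/2^{17}

(a) 1 (linear); (b) error ≤ 7.63e-06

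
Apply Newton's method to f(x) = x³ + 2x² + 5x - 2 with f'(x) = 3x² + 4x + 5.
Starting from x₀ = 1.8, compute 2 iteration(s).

f(x) = x³ + 2x² + 5x - 2
f'(x) = 3x² + 4x + 5
x₀ = 1.8

Newton-Raphson formula: x_{n+1} = x_n - f(x_n)/f'(x_n)

Iteration 1:
  f(1.800000) = 19.312000
  f'(1.800000) = 21.920000
  x_1 = 1.800000 - 19.312000/21.920000 = 0.918978
Iteration 2:
  f(0.918978) = 5.060028
  f'(0.918978) = 11.209475
  x_2 = 0.918978 - 5.060028/11.209475 = 0.467572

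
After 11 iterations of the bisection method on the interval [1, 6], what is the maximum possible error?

Bisection error bound: |error| ≤ (b-a)/2^n
|error| ≤ (6 - 1)/2^11 = 5/2^11
|error| ≤ 0.0024414062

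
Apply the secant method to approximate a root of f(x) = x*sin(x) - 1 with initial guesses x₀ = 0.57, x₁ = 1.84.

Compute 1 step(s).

f(x) = x*sin(x) - 1
x₀ = 0.57, x₁ = 1.84

Secant formula: x_{n+1} = x_n - f(x_n)(x_n - x_{n-1})/(f(x_n) - f(x_{n-1}))

Iteration 1:
  f(0.570000) = -0.692410
  f(1.840000) = 0.773729
  x_2 = 1.840000 - 0.773729×(1.840000 - 0.570000)/(0.773729 - (-0.692410))
       = 1.169780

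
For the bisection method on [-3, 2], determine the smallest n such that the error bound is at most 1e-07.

We need (b-a)/2^n ≤ 1e-07
(2 - (-3))/2^n ≤ 1e-07
5/2^n ≤ 1e-07
2^n ≥ 50000000
n ≥ log₂(50000000) = 25.58
n ≥ 26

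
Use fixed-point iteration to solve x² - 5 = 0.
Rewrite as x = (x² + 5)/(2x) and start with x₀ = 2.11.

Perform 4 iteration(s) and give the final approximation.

Equation: x² - 5 = 0
Fixed-point form: x = (x² + 5)/(2x)
x₀ = 2.11

x_1 = g(2.110000) = 2.239834
x_2 = g(2.239834) = 2.236071
x_3 = g(2.236071) = 2.236068
x_4 = g(2.236068) = 2.236068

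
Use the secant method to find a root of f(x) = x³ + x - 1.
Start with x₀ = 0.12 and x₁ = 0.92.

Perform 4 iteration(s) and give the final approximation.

f(x) = x³ + x - 1
x₀ = 0.12, x₁ = 0.92

Secant formula: x_{n+1} = x_n - f(x_n)(x_n - x_{n-1})/(f(x_n) - f(x_{n-1}))

Iteration 1:
  f(0.120000) = -0.878272
  f(0.920000) = 0.698688
  x_2 = 0.920000 - 0.698688×(0.920000 - 0.120000)/(0.698688 - (-0.878272))
       = 0.565552
Iteration 2:
  f(0.920000) = 0.698688
  f(0.565552) = -0.253557
  x_3 = 0.565552 - (-0.253557)×(0.565552 - 0.920000)/(-0.253557 - 0.698688)
       = 0.659932
Iteration 3:
  f(0.565552) = -0.253557
  f(0.659932) = -0.052661
  x_4 = 0.659932 - (-0.052661)×(0.659932 - 0.565552)/(-0.052661 - (-0.253557))
       = 0.684672
Iteration 4:
  f(0.659932) = -0.052661
  f(0.684672) = 0.005629
  x_5 = 0.684672 - 0.005629×(0.684672 - 0.659932)/(0.005629 - (-0.052661))
       = 0.682283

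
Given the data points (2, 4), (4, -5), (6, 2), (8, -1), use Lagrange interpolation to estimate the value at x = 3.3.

Lagrange interpolation formula:
P(x) = Σ yᵢ × Lᵢ(x)
where Lᵢ(x) = Π_{j≠i} (x - xⱼ)/(xᵢ - xⱼ)

L_0(3.3) = (3.3 - 4)/(2 - 4) × (3.3 - 6)/(2 - 6) × (3.3 - 8)/(2 - 8) = 0.185063
L_1(3.3) = (3.3 - 2)/(4 - 2) × (3.3 - 6)/(4 - 6) × (3.3 - 8)/(4 - 8) = 1.031062
L_2(3.3) = (3.3 - 2)/(6 - 2) × (3.3 - 4)/(6 - 4) × (3.3 - 8)/(6 - 8) = -0.267313
L_3(3.3) = (3.3 - 2)/(8 - 2) × (3.3 - 4)/(8 - 4) × (3.3 - 6)/(8 - 6) = 0.051188

P(3.3) = 4×L_0(3.3) + (-5)×L_1(3.3) + 2×L_2(3.3) + (-1)×L_3(3.3)
P(3.3) = -5.000875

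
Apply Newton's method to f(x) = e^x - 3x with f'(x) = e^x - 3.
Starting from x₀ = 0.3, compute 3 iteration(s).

f(x) = e^x - 3x
f'(x) = e^x - 3
x₀ = 0.3

Newton-Raphson formula: x_{n+1} = x_n - f(x_n)/f'(x_n)

Iteration 1:
  f(0.300000) = 0.449859
  f'(0.300000) = -1.650141
  x_1 = 0.300000 - 0.449859/(-1.650141) = 0.572618
Iteration 2:
  f(0.572618) = 0.055048
  f'(0.572618) = -1.227097
  x_2 = 0.572618 - 0.055048/(-1.227097) = 0.617479
Iteration 3:
  f(0.617479) = 0.001811
  f'(0.617479) = -1.145753
  x_3 = 0.617479 - 0.001811/(-1.145753) = 0.619059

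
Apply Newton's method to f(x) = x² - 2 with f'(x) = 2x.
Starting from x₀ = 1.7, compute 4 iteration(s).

f(x) = x² - 2
f'(x) = 2x
x₀ = 1.7

Newton-Raphson formula: x_{n+1} = x_n - f(x_n)/f'(x_n)

Iteration 1:
  f(1.700000) = 0.890000
  f'(1.700000) = 3.400000
  x_1 = 1.700000 - 0.890000/3.400000 = 1.438235
Iteration 2:
  f(1.438235) = 0.068521
  f'(1.438235) = 2.876471
  x_2 = 1.438235 - 0.068521/2.876471 = 1.414414
Iteration 3:
  f(1.414414) = 0.000567
  f'(1.414414) = 2.828828
  x_3 = 1.414414 - 0.000567/2.828828 = 1.414214
Iteration 4:
  f(1.414214) = 0.000000
  f'(1.414214) = 2.828427
  x_4 = 1.414214 - 0.000000/2.828427 = 1.414214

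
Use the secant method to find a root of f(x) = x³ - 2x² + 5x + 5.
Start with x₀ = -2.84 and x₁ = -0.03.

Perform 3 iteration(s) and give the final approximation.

f(x) = x³ - 2x² + 5x + 5
x₀ = -2.84, x₁ = -0.03

Secant formula: x_{n+1} = x_n - f(x_n)(x_n - x_{n-1})/(f(x_n) - f(x_{n-1}))

Iteration 1:
  f(-2.840000) = -48.237504
  f(-0.030000) = 4.848173
  x_2 = -0.030000 - 4.848173×(-0.030000 - (-2.840000))/(4.848173 - (-48.237504))
       = -0.286630
Iteration 2:
  f(-0.030000) = 4.848173
  f(-0.286630) = 3.378989
  x_3 = -0.286630 - 3.378989×(-0.286630 - (-0.030000))/(3.378989 - 4.848173)
       = -0.876855
Iteration 3:
  f(-0.286630) = 3.378989
  f(-0.876855) = -1.596216
  x_4 = -0.876855 - (-1.596216)×(-0.876855 - (-0.286630))/(-1.596216 - 3.378989)
       = -0.687491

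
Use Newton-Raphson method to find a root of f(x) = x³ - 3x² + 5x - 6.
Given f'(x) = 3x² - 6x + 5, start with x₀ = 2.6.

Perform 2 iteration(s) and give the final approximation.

f(x) = x³ - 3x² + 5x - 6
f'(x) = 3x² - 6x + 5
x₀ = 2.6

Newton-Raphson formula: x_{n+1} = x_n - f(x_n)/f'(x_n)

Iteration 1:
  f(2.600000) = 4.296000
  f'(2.600000) = 9.680000
  x_1 = 2.600000 - 4.296000/9.680000 = 2.156198
Iteration 2:
  f(2.156198) = 0.857996
  f'(2.156198) = 6.010384
  x_2 = 2.156198 - 0.857996/6.010384 = 2.013446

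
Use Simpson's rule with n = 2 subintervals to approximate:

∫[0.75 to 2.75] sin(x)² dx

f(x) = sin(x)²
a = 0.75, b = 2.75, n = 2
h = (b - a)/n = 1.000000

Simpson's rule: (h/3)[f(x₀) + 4f(x₁) + 2f(x₂) + ... + f(xₙ)]

x_0 = 0.7500, f(x_0) = 0.464631, coefficient = 1
x_1 = 1.7500, f(x_1) = 0.968228, coefficient = 4
x_2 = 2.7500, f(x_2) = 0.145665, coefficient = 1

I ≈ (1.000000/3) × 4.483210 = 1.494403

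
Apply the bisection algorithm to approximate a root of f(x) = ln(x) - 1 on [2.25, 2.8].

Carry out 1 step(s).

f(x) = ln(x) - 1
Initial interval: [2.25, 2.8]

Iteration 1:
  c_1 = (2.250000 + 2.800000)/2 = 2.525000
  f(c_1) = f(2.525000) = -0.073759
  f(a) × f(c) ≥ 0, new interval: [2.525000, 2.800000]

After 1 iteration(s), the approximation is c_1 = 2.525000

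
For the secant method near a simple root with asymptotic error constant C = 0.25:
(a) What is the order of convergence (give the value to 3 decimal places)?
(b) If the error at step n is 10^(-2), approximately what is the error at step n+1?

(a) Secant method has superlinear convergence with order φ = (1+√5)/2 ≈ 1.618.
    This means |e_{n+1}| ≈ C|e_n|^1.618.

(b) With |e_n| = 10^(-2) and C = 0.25:
    |e_{n+1}| ≈ 0.25 × (10^(-2))^1.618 = 0.25 × 10^(-3.24)

(a) ≈ 1.618 (golden ratio); (b) |e_{n+1}| ≈ 1.452e-04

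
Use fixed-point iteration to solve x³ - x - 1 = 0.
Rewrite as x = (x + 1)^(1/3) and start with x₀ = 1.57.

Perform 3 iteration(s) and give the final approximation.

Equation: x³ - x - 1 = 0
Fixed-point form: x = (x + 1)^(1/3)
x₀ = 1.57

x_1 = g(1.570000) = 1.369760
x_2 = g(1.369760) = 1.333219
x_3 = g(1.333219) = 1.326331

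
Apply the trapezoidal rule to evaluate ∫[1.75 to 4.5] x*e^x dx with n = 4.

f(x) = x*e^x
a = 1.75, b = 4.5, n = 4
h = (b - a)/n = 0.687500

Trapezoidal rule: (h/2)[f(x₀) + 2f(x₁) + 2f(x₂) + ... + f(xₙ)]

x_0 = 1.7500, f(x_0) = 10.070555, coefficient = 1
x_1 = 2.4375, f(x_1) = 27.895710, coefficient = 2
x_2 = 3.1250, f(x_2) = 71.124672, coefficient = 2
x_3 = 3.8125, f(x_3) = 172.566927, coefficient = 2
x_4 = 4.5000, f(x_4) = 405.077091, coefficient = 1

I ≈ (0.687500/2) × 958.322264 = 329.423278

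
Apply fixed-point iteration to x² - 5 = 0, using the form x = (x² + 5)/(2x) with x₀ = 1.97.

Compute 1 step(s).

Equation: x² - 5 = 0
Fixed-point form: x = (x² + 5)/(2x)
x₀ = 1.97

x_1 = g(1.970000) = 2.254036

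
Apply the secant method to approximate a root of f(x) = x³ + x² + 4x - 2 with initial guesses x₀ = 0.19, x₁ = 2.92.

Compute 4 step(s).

f(x) = x³ + x² + 4x - 2
x₀ = 0.19, x₁ = 2.92

Secant formula: x_{n+1} = x_n - f(x_n)(x_n - x_{n-1})/(f(x_n) - f(x_{n-1}))

Iteration 1:
  f(0.190000) = -1.197041
  f(2.920000) = 43.103488
  x_2 = 2.920000 - 43.103488×(2.920000 - 0.190000)/(43.103488 - (-1.197041))
       = 0.263767
Iteration 2:
  f(2.920000) = 43.103488
  f(0.263767) = -0.857007
  x_3 = 0.263767 - (-0.857007)×(0.263767 - 2.920000)/(-0.857007 - 43.103488)
       = 0.315550
Iteration 3:
  f(0.263767) = -0.857007
  f(0.315550) = -0.606807
  x_4 = 0.315550 - (-0.606807)×(0.315550 - 0.263767)/(-0.606807 - (-0.857007))
       = 0.441139
Iteration 4:
  f(0.315550) = -0.606807
  f(0.441139) = 0.045008
  x_5 = 0.441139 - 0.045008×(0.441139 - 0.315550)/(0.045008 - (-0.606807))
       = 0.432467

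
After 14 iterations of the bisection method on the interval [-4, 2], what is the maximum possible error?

Bisection error bound: |error| ≤ (b-a)/2^n
|error| ≤ (2 - (-4))/2^14 = 6/2^14
|error| ≤ 0.0003662109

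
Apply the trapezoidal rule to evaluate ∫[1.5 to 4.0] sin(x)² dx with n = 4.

f(x) = sin(x)²
a = 1.5, b = 4.0, n = 4
h = (b - a)/n = 0.625000

Trapezoidal rule: (h/2)[f(x₀) + 2f(x₁) + 2f(x₂) + ... + f(xₙ)]

x_0 = 1.5000, f(x_0) = 0.994996, coefficient = 1
x_1 = 2.1250, f(x_1) = 0.723044, coefficient = 2
x_2 = 2.7500, f(x_2) = 0.145665, coefficient = 2
x_3 = 3.3750, f(x_3) = 0.053497, coefficient = 2
x_4 = 4.0000, f(x_4) = 0.572750, coefficient = 1

I ≈ (0.625000/2) × 3.412158 = 1.066299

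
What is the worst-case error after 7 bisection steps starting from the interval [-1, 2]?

Bisection error bound: |error| ≤ (b-a)/2^n
|error| ≤ (2 - (-1))/2^7 = 3/2^7
|error| ≤ 0.0234375000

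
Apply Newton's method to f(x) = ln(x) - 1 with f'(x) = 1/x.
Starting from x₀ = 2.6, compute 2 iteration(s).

f(x) = ln(x) - 1
f'(x) = 1/x
x₀ = 2.6

Newton-Raphson formula: x_{n+1} = x_n - f(x_n)/f'(x_n)

Iteration 1:
  f(2.600000) = -0.044489
  f'(2.600000) = 0.384615
  x_1 = 2.600000 - (-0.044489)/0.384615 = 2.715670
Iteration 2:
  f(2.715670) = -0.000961
  f'(2.715670) = 0.368233
  x_2 = 2.715670 - (-0.000961)/0.368233 = 2.718281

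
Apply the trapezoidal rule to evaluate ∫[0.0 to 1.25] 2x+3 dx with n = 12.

f(x) = 2x+3
a = 0.0, b = 1.25, n = 12
h = (b - a)/n = 0.104167

Trapezoidal rule: (h/2)[f(x₀) + 2f(x₁) + 2f(x₂) + ... + f(xₙ)]

x_0 = 0.0000, f(x_0) = 3.000000, coefficient = 1
x_1 = 0.1042, f(x_1) = 3.208333, coefficient = 2
x_2 = 0.2083, f(x_2) = 3.416667, coefficient = 2
x_3 = 0.3125, f(x_3) = 3.625000, coefficient = 2
x_4 = 0.4167, f(x_4) = 3.833333, coefficient = 2
x_5 = 0.5208, f(x_5) = 4.041667, coefficient = 2
x_6 = 0.6250, f(x_6) = 4.250000, coefficient = 2
x_7 = 0.7292, f(x_7) = 4.458333, coefficient = 2
x_8 = 0.8333, f(x_8) = 4.666667, coefficient = 2
x_9 = 0.9375, f(x_9) = 4.875000, coefficient = 2
x_10 = 1.0417, f(x_10) = 5.083333, coefficient = 2
x_11 = 1.1458, f(x_11) = 5.291667, coefficient = 2
x_12 = 1.2500, f(x_12) = 5.500000, coefficient = 1

I ≈ (0.104167/2) × 102.000000 = 5.312500
Exact value: 5.312500
Error: 0.000000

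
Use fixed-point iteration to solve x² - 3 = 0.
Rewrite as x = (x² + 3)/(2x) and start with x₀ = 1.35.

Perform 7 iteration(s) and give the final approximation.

Equation: x² - 3 = 0
Fixed-point form: x = (x² + 3)/(2x)
x₀ = 1.35

x_1 = g(1.350000) = 1.786111
x_2 = g(1.786111) = 1.732869
x_3 = g(1.732869) = 1.732051
x_4 = g(1.732051) = 1.732051
x_5 = g(1.732051) = 1.732051
x_6 = g(1.732051) = 1.732051
x_7 = g(1.732051) = 1.732051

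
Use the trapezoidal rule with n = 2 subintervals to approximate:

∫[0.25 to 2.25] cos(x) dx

f(x) = cos(x)
a = 0.25, b = 2.25, n = 2
h = (b - a)/n = 1.000000

Trapezoidal rule: (h/2)[f(x₀) + 2f(x₁) + 2f(x₂) + ... + f(xₙ)]

x_0 = 0.2500, f(x_0) = 0.968912, coefficient = 1
x_1 = 1.2500, f(x_1) = 0.315322, coefficient = 2
x_2 = 2.2500, f(x_2) = -0.628174, coefficient = 1

I ≈ (1.000000/2) × 0.971384 = 0.485692
Exact value: 0.530669
Error: 0.044977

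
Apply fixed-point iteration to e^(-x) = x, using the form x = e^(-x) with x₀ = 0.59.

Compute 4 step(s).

Equation: e^(-x) = x
Fixed-point form: x = e^(-x)
x₀ = 0.59

x_1 = g(0.590000) = 0.554327
x_2 = g(0.554327) = 0.574459
x_3 = g(0.574459) = 0.563010
x_4 = g(0.563010) = 0.569493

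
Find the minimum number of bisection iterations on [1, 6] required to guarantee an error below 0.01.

We need (b-a)/2^n ≤ 0.01
(6 - 1)/2^n ≤ 0.01
5/2^n ≤ 0.01
2^n ≥ 500
n ≥ log₂(500) = 8.97
n ≥ 9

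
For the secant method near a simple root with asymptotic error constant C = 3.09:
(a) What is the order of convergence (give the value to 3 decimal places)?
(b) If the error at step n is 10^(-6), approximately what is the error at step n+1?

(a) Secant method has superlinear convergence with order φ = (1+√5)/2 ≈ 1.618.
    This means |e_{n+1}| ≈ C|e_n|^1.618.

(b) With |e_n| = 10^(-6) and C = 3.09:
    |e_{n+1}| ≈ 3.09 × (10^(-6))^1.618 = 3.09 × 10^(-9.71)

(a) ≈ 1.618 (golden ratio); (b) |e_{n+1}| ≈ 6.050e-10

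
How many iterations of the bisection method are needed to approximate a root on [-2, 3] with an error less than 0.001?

We need (b-a)/2^n ≤ 0.001
(3 - (-2))/2^n ≤ 0.001
5/2^n ≤ 0.001
2^n ≥ 5000
n ≥ log₂(5000) = 12.29
n ≥ 13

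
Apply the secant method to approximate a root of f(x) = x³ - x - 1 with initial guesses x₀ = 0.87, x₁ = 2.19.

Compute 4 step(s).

f(x) = x³ - x - 1
x₀ = 0.87, x₁ = 2.19

Secant formula: x_{n+1} = x_n - f(x_n)(x_n - x_{n-1})/(f(x_n) - f(x_{n-1}))

Iteration 1:
  f(0.870000) = -1.211497
  f(2.190000) = 7.313459
  x_2 = 2.190000 - 7.313459×(2.190000 - 0.870000)/(7.313459 - (-1.211497))
       = 1.057588
Iteration 2:
  f(2.190000) = 7.313459
  f(1.057588) = -0.874685
  x_3 = 1.057588 - (-0.874685)×(1.057588 - 2.190000)/(-0.874685 - 7.313459)
       = 1.178556
Iteration 3:
  f(1.057588) = -0.874685
  f(1.178556) = -0.541550
  x_4 = 1.178556 - (-0.541550)×(1.178556 - 1.057588)/(-0.541550 - (-0.874685))
       = 1.375203
Iteration 4:
  f(1.178556) = -0.541550
  f(1.375203) = 0.225558
  x_5 = 1.375203 - 0.225558×(1.375203 - 1.178556)/(0.225558 - (-0.541550))
       = 1.317381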